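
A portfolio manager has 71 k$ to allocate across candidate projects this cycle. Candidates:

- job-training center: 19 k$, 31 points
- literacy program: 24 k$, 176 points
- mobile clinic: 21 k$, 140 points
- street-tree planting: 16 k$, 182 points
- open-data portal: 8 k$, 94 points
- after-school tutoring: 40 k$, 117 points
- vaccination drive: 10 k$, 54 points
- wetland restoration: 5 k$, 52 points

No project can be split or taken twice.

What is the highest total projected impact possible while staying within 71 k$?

592

The ratio heuristic lands on literacy program + street-tree planting + open-data portal + vaccination drive + wetland restoration (558) but leaves 8 k$ idle.
Replace vaccination drive and wetland restoration with mobile clinic: the trade gains 34 net, giving 592 at 69 k$.
Every other selection either busts 71 k$ or fails to beat 592.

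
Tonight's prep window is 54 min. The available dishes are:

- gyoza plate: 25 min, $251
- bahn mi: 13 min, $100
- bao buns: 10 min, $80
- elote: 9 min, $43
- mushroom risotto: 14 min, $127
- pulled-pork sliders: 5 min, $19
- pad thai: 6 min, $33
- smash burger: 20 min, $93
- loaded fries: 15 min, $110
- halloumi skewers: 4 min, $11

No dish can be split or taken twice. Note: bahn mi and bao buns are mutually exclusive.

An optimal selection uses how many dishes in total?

3

Optimal total is 488.
For example gyoza plate + mushroom risotto + loaded fries achieves it, using 54 min.
Any selection reaching 488 contains exactly 3 dishes.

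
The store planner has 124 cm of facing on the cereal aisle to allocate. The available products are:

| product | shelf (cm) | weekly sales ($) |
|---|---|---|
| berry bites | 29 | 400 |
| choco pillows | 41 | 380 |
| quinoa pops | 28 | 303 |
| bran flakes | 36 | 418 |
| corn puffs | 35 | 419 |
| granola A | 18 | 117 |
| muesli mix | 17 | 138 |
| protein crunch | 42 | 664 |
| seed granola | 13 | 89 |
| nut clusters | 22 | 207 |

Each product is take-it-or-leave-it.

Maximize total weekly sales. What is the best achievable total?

1621

Density check — protein crunch 15.81, berry bites 13.79, corn puffs 11.97, bran flakes 11.61 are the best per cm.
Berry bites + corn puffs + muesli mix + protein crunch uses 123 of the 124 cm and totals 1621.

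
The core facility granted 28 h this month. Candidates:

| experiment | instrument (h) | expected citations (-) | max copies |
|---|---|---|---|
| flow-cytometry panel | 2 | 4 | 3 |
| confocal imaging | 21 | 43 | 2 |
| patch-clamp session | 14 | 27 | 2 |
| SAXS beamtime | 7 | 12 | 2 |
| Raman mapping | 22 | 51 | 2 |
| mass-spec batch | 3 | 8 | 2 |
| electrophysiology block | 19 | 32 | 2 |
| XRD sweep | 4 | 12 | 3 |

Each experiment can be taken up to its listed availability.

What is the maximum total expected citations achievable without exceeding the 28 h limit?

68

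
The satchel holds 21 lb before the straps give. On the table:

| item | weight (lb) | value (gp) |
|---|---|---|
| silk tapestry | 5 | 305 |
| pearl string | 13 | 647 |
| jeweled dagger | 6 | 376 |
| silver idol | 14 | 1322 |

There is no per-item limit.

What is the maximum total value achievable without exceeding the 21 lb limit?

1698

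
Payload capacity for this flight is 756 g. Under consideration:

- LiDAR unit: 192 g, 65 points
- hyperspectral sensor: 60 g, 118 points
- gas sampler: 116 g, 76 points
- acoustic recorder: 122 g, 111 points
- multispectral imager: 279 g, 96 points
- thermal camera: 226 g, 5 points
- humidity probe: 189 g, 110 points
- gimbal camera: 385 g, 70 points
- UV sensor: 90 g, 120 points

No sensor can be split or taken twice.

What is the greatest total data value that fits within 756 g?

The ratio heuristic lands on hyperspectral sensor + gas sampler + acoustic recorder + humidity probe + UV sensor (535) but leaves 179 g idle.
Replace gas sampler with multispectral imager: the trade gains 20 net, giving 555 at 740 g.
Next best is hyperspectral sensor + gas sampler + acoustic recorder + humidity probe + UV sensor at 535 (577 g) — short by 20.

555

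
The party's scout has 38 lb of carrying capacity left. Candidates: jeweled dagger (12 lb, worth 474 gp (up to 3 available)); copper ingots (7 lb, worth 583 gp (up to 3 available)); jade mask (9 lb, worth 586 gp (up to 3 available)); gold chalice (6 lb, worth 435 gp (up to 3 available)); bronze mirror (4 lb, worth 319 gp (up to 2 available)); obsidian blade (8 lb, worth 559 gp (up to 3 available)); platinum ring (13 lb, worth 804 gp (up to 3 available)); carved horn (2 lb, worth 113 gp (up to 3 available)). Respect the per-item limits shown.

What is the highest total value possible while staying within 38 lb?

The ratio heuristic lands on 3×copper ingots + gold chalice + 2×bronze mirror + carved horn (2935) but leaves 1 lb idle.
The 8 lb tied up in gold chalice and carved horn is better spent on jade mask — total rises to 2973 (38 lb).

2973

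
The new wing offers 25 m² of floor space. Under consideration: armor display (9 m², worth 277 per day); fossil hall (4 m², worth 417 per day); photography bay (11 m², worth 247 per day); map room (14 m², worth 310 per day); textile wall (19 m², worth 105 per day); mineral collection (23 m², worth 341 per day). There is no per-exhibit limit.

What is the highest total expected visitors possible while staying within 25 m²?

Density check — fossil hall 104.25, armor display 30.78, photography bay 22.45, map room 22.14 are the best per m².
Taking 6×fossil hall: 24 m² used, 2502 in expected visitors.
No other feasible combination exceeds 2502.

2502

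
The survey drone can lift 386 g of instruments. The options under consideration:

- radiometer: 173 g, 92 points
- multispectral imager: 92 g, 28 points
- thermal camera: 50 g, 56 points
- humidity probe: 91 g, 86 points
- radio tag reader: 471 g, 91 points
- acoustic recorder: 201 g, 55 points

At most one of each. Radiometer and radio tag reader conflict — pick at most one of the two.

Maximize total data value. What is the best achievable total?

234

Ranking by ratio (data value/g): thermal camera 1.12, humidity probe 0.95, radiometer 0.53.
Best packing: radiometer + thermal camera + humidity probe — 314 g, 234 total.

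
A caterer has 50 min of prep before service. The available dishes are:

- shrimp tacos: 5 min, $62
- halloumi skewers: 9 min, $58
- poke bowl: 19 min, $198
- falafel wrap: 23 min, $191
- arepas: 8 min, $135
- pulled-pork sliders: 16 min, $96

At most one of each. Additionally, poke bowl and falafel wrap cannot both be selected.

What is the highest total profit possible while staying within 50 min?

491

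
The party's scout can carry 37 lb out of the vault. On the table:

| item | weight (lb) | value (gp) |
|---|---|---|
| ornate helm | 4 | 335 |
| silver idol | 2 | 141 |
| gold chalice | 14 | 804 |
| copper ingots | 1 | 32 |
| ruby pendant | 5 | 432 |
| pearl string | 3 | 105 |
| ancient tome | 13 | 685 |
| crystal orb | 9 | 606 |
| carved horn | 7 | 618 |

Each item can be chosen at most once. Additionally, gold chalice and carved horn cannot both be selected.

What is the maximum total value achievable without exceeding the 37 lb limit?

Filling by ratio: ornate helm + silver idol + copper ingots + ruby pendant + pearl string + crystal orb + carved horn for 2269, with 6 lb left unused.
Dropping ornate helm and pearl string frees 7 lb; slotting in ancient tome (13 lb) lifts the total to 2514 at 37 lb.
Runner-up silver idol + ruby pendant + ancient tome + crystal orb + carved horn tops out at 2482.

2514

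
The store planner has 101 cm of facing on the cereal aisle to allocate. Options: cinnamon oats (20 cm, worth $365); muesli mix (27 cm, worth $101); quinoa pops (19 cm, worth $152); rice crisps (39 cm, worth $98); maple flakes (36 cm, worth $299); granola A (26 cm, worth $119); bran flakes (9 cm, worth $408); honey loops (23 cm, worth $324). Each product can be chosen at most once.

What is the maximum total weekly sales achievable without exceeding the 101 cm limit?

1396

Cinnamon oats + maple flakes + bran flakes + honey loops uses 88 of the 101 cm and totals 1396.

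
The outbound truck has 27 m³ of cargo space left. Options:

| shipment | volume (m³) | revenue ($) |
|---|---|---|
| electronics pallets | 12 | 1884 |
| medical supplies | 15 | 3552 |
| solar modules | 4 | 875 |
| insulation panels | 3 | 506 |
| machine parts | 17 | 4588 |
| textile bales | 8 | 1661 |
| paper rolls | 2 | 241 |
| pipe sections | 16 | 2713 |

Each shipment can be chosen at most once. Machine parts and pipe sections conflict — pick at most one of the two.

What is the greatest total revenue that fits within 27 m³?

6490

Density check — machine parts 269.88, medical supplies 236.80, solar modules 218.75 are the best per m³.
The ratio heuristic lands on solar modules + insulation panels + machine parts + paper rolls (6210) but leaves 1 m³ idle.
The 7 m³ tied up in solar modules and insulation panels is better spent on textile bales — total rises to 6490 (27 m³).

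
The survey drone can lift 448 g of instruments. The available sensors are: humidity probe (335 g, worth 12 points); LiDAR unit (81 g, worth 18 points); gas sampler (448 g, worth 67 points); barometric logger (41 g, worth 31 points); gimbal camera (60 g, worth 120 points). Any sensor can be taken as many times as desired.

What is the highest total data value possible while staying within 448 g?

Ranking by ratio (data value/g): gimbal camera 2.00, barometric logger 0.76, LiDAR unit 0.22.
The ratio ordering already packs tightly: 7×gimbal camera, 420 g, 840.
That's the maximum — no swap from here does better than 840.

840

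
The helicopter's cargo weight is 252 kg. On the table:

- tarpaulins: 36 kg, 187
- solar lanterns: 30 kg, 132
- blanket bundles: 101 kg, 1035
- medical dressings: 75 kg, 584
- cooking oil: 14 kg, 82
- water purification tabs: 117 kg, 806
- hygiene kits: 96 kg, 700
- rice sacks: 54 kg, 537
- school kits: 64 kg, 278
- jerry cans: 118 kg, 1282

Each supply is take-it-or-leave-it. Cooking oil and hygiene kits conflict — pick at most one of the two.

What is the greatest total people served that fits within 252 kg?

Filling by ratio: blanket bundles + cooking oil + jerry cans for 2399, with 19 kg left unused.
Dropping cooking oil frees 14 kg; slotting in solar lanterns (30 kg) lifts the total to 2449 at 249 kg.
Runner-up medical dressings + rice sacks + jerry cans tops out at 2403.

2449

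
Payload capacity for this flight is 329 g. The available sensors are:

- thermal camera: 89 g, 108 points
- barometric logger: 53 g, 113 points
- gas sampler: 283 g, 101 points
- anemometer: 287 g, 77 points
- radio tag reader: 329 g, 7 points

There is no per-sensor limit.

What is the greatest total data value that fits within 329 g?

678

Density check — barometric logger 2.13, thermal camera 1.21, gas sampler 0.36, anemometer 0.27 are the best per g.
Best packing: 6×barometric logger — 318 g, 678 total.
Nothing else within 329 g beats 678.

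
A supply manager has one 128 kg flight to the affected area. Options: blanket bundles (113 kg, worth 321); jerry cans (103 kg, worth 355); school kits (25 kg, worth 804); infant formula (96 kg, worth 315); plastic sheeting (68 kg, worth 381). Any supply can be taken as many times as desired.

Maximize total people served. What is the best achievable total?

Density check — school kits 32.16, plastic sheeting 5.60, jerry cans 3.45, infant formula 3.28 are the best per kg.
The ratio ordering already packs tightly: 5×school kits, 125 kg, 4020.

4020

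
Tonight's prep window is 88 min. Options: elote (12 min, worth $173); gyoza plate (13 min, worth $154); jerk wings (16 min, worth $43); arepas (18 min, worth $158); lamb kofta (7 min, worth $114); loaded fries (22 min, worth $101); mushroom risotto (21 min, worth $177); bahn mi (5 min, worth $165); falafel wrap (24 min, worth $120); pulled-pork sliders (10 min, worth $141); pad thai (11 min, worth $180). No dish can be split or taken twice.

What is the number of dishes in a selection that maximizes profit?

The maximum profit within 88 min is 1121.
For example elote + gyoza plate + arepas + lamb kofta + mushroom risotto + bahn mi + pad thai achieves it, using 87 min.
Any selection reaching 1121 contains exactly 7 dishes.

7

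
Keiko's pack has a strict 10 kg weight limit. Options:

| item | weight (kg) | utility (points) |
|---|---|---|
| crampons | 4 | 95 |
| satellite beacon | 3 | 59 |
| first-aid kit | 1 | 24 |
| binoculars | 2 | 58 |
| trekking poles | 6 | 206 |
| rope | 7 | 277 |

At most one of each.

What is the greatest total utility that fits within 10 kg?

First-aid kit + binoculars + rope uses 10 of the 10 kg and totals 359.

359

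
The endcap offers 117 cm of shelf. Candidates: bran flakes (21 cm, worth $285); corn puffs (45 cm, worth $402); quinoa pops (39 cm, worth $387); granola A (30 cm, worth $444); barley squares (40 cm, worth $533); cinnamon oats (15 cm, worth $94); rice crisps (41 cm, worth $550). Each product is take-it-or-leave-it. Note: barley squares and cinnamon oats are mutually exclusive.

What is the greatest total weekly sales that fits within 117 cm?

1527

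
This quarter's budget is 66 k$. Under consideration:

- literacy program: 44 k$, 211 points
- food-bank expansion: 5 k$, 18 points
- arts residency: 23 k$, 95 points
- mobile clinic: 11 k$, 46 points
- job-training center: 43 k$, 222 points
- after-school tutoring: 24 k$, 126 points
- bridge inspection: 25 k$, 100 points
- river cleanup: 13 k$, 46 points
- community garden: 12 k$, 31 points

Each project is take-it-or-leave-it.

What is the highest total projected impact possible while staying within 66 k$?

317

A density-first pass picks food-bank expansion + arts residency + mobile clinic + after-school tutoring — 285 at 63 k$.
The 40 k$ tied up in food-bank expansion and mobile clinic and after-school tutoring is better spent on job-training center — total rises to 317 (66 k$).
No other feasible combination exceeds 317.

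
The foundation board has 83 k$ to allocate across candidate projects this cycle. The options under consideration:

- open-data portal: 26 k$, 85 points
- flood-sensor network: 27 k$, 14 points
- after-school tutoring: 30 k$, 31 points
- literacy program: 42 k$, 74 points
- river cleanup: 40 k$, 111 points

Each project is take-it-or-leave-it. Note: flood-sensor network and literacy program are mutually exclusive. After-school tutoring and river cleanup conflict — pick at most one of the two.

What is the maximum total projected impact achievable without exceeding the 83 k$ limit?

Open-data portal + river cleanup uses 66 of the 83 k$ and totals 196.
The closest alternative, literacy program + river cleanup, reaches only 185.

196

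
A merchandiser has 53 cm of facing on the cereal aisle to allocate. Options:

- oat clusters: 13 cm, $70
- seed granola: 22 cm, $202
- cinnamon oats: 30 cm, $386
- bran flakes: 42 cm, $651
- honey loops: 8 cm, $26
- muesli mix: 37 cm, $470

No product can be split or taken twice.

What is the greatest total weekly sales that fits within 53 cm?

By weekly sales per cm: bran flakes 15.50, cinnamon oats 12.87, muesli mix 12.70 lead.
Best packing: bran flakes + honey loops — 50 cm, 677 total.
Runner-up bran flakes tops out at 651.

677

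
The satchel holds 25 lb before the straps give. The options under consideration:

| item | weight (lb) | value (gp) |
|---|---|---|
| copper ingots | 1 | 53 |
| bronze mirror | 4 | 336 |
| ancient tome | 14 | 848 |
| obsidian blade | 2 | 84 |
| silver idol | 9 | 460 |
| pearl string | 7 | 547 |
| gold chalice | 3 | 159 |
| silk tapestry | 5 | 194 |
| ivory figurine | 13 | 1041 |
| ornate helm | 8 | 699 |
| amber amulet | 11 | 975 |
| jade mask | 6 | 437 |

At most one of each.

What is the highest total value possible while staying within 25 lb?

Ranking by ratio (value/lb): amber amulet 88.64, ornate helm 87.38, bronze mirror 84.00, ivory figurine 80.08.
Taking the top-ratio items first gives copper ingots + bronze mirror + ornate helm + amber amulet for 2063 (24 lb).
The 5 lb tied up in copper ingots and bronze mirror is better spent on jade mask — total rises to 2111 (25 lb).
Every other selection either busts 25 lb or fails to beat 2111.

2111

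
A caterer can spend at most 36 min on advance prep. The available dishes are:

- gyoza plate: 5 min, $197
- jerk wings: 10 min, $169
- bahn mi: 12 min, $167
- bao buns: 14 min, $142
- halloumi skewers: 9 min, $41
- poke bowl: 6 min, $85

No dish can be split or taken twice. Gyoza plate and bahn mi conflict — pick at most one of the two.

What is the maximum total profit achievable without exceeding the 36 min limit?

593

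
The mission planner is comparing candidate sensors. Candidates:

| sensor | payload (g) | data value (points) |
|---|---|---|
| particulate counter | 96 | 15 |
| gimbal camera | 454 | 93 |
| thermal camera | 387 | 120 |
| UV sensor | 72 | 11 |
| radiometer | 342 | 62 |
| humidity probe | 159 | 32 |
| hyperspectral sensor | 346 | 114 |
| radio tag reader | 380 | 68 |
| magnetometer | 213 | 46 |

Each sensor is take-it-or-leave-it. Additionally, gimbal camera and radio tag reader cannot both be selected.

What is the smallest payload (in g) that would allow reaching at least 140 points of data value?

Look for the lowest-payload combination reaching 140.
humidity probe + hyperspectral sensor: 146 data value at 505 g.
Any bundle with less than 505 g falls short of 140.

505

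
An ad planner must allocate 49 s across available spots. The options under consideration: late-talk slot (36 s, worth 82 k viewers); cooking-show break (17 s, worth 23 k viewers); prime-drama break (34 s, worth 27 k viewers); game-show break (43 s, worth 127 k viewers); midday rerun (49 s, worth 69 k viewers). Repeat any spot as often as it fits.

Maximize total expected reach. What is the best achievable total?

127

Taking game-show break: 43 s used, 127 in expected reach.
No other feasible combination exceeds 127.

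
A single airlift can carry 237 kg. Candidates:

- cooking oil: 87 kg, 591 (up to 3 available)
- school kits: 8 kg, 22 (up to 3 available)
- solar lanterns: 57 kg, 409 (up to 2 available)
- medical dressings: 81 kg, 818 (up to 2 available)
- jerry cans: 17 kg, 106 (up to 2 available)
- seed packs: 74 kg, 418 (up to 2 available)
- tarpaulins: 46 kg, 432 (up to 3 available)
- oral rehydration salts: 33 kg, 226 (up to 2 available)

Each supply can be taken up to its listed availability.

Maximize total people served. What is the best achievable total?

Greedy by ratio would take school kits + 2×medical dressings + jerry cans + tarpaulins: 233 kg used, total 2196.
Replace school kits and medical dressings with 2×tarpaulins: the trade gains 24 net, giving 2220 at 236 kg.

2220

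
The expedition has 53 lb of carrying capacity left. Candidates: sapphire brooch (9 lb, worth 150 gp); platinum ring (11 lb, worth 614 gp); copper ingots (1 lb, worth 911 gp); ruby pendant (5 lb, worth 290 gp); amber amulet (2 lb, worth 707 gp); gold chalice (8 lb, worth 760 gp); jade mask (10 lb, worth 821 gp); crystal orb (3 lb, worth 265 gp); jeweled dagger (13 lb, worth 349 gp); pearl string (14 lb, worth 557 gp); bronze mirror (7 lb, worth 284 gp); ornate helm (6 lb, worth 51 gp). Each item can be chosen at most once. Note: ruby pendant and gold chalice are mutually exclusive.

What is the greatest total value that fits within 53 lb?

By value per lb: copper ingots 911.00, amber amulet 353.50, gold chalice 95.00 lead.
Best packing: platinum ring + copper ingots + amber amulet + gold chalice + jade mask + pearl string + bronze mirror — 53 lb, 4654 total.
The closest alternative, platinum ring + copper ingots + amber amulet + gold chalice + jade mask + crystal orb + pearl string, reaches only 4635.

4654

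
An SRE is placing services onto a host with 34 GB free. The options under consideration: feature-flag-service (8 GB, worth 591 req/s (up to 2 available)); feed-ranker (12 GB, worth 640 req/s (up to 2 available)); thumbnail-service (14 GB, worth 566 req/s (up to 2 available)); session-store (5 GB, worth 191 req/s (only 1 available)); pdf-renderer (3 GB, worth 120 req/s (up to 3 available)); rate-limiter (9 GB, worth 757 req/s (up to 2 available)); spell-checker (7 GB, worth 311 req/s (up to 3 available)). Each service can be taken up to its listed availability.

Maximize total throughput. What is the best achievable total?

2696

Best packing: 2×feature-flag-service + 2×rate-limiter — 34 GB, 2696 total.
No other feasible combination exceeds 2696.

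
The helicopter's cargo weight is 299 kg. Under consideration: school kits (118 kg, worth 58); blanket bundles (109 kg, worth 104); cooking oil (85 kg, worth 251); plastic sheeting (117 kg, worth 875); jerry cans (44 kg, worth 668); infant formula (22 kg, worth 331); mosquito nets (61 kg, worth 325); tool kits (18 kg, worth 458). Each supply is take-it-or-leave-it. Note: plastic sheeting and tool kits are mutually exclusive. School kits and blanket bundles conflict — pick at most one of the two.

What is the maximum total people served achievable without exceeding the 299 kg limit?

2199

Best packing: plastic sheeting + jerry cans + infant formula + mosquito nets — 244 kg, 2199 total.
An exhaustive check of the 256 subsets confirms 2199.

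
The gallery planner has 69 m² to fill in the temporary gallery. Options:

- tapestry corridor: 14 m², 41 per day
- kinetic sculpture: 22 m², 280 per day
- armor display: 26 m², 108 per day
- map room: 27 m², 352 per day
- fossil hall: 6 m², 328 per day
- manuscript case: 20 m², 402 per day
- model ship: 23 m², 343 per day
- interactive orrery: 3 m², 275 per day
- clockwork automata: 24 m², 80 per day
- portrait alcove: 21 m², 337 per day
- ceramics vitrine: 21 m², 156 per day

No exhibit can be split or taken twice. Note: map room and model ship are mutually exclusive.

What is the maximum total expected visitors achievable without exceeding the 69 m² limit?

Filling by ratio: tapestry corridor + fossil hall + manuscript case + interactive orrery + portrait alcove for 1383, with 5 m² left unused.
Replace portrait alcove with model ship: the trade gains 6 net, giving 1389 at 66 m².
Every other selection either busts 69 m² or breaks a pairing rule or fails to beat 1389.

1389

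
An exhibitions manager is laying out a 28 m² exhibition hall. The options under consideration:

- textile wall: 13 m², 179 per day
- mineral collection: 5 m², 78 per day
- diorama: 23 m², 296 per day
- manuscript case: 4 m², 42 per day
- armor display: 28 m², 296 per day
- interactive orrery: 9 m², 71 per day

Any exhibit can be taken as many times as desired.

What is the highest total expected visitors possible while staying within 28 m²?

413

Greedy by ratio would take 5×mineral collection: 25 m² used, total 390.
Replace 2×mineral collection with textile wall: the trade gains 23 net, giving 413 at 28 m².
Every other selection either busts 28 m² or fails to beat 413.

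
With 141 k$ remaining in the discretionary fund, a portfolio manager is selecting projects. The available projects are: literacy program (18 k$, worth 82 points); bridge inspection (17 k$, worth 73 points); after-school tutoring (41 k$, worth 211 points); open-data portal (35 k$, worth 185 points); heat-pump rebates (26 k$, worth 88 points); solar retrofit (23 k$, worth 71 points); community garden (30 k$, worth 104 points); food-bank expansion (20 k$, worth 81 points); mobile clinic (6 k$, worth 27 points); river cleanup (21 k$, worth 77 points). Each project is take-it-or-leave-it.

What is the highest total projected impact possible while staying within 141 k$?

663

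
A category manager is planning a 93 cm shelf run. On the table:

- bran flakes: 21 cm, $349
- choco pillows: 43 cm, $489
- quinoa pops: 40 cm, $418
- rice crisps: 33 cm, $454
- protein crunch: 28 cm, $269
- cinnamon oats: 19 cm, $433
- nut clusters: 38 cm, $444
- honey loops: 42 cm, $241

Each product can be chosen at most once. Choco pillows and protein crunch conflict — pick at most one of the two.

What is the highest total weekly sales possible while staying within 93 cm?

1331

A density-first pass picks bran flakes + rice crisps + cinnamon oats — 1236 at 73 cm.
The 21 cm tied up in bran flakes is better spent on nut clusters — total rises to 1331 (90 cm).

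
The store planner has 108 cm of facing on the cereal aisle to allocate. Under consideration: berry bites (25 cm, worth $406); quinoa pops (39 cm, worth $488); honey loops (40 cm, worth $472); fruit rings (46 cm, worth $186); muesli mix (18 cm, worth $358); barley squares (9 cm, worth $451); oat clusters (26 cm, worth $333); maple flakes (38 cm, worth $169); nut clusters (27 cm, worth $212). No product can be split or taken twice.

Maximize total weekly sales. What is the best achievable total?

1769

Density check — barley squares 50.11, muesli mix 19.89, berry bites 16.24, oat clusters 12.81 are the best per cm.
The ratio heuristic lands on berry bites + muesli mix + barley squares + oat clusters + nut clusters (1760) but leaves 3 cm idle.
Using the slack differently, quinoa pops + honey loops + muesli mix + barley squares comes to 1769 at 106 cm.
Every other selection either busts 108 cm or fails to beat 1769.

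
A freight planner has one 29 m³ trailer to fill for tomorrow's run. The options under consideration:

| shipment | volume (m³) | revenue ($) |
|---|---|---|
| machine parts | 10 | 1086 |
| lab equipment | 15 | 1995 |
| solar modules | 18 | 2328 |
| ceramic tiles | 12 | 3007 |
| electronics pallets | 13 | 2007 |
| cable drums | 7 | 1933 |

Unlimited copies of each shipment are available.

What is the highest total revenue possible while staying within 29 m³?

7732

Density check — cable drums 276.14, ceramic tiles 250.58, electronics pallets 154.38 are the best per m³.
4×cable drums uses 28 of the 29 m³ and totals 7732.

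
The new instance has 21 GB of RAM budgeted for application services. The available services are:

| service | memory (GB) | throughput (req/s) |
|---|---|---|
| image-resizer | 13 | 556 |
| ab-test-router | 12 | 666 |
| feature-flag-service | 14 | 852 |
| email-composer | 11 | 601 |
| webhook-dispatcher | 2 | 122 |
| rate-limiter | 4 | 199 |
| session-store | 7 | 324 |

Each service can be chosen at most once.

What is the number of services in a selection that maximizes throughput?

2

Best achievable throughput is 1176.
For example feature-flag-service + session-store achieves it, using 21 GB.
All optima have 2 services.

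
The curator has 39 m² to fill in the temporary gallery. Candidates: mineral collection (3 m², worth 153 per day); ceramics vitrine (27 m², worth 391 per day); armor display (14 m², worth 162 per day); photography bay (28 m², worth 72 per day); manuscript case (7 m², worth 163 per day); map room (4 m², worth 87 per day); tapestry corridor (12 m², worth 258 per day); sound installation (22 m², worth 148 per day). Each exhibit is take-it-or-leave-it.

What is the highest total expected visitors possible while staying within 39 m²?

736

Taking the top-ratio exhibits first gives mineral collection + manuscript case + map room + tapestry corridor for 661 (26 m²).
Dropping map room frees 4 m²; slotting in armor display (14 m²) lifts the total to 736 at 36 m².
Next best is mineral collection + ceramics vitrine + manuscript case at 707 (37 m²) — short by 29.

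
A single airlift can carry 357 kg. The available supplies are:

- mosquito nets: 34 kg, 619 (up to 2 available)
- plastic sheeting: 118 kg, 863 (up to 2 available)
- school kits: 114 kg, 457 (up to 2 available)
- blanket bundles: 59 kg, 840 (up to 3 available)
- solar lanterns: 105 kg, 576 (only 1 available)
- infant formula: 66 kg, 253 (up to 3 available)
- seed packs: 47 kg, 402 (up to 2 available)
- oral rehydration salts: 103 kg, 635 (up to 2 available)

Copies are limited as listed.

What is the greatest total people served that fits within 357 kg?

4562

Taking 2×mosquito nets + 3×blanket bundles + 2×seed packs: 339 kg used, 4562 in people served.
No other feasible combination exceeds 4562.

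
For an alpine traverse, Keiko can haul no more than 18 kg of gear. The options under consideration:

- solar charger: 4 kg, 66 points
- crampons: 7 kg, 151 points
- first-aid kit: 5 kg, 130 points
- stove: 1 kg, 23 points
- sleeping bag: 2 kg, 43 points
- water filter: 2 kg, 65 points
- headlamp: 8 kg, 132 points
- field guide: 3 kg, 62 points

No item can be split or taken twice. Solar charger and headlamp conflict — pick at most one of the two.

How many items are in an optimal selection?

5

The maximum utility within 18 kg is 431.
For example crampons + first-aid kit + stove + water filter + field guide achieves it, using 18 kg.
All optima have 5 items.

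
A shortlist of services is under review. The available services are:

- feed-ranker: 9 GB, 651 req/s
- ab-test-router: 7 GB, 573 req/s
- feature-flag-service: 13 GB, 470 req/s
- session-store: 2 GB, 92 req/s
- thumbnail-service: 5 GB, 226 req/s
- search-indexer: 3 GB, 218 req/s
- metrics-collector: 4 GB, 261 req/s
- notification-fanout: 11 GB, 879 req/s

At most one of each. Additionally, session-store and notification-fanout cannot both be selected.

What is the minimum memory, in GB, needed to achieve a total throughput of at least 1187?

16

Look for the lowest-memory combination reaching 1187.
feed-ranker + ab-test-router reaches 1224 using 16 GB.
Below 16 GB the best achievable stays under 1187.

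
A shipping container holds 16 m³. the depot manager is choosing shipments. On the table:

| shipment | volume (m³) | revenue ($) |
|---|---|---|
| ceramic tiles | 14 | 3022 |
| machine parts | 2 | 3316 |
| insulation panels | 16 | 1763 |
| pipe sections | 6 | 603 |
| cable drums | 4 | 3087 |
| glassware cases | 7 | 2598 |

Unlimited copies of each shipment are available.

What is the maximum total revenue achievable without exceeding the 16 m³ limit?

26528

Ranking by ratio (revenue/m³): machine parts 1658.00, cable drums 771.75, glassware cases 371.14, ceramic tiles 215.86.
Best packing: 8×machine parts — 16 m³, 26528 total.
Nothing else within 16 m³ beats 26528.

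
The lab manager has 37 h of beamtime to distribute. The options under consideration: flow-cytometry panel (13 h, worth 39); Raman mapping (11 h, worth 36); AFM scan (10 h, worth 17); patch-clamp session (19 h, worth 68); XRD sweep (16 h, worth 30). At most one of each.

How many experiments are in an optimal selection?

2

Optimal total is 107.
flow-cytometry panel + patch-clamp session hits 107 at 32 h.
Any selection reaching 107 contains exactly 2 experiments.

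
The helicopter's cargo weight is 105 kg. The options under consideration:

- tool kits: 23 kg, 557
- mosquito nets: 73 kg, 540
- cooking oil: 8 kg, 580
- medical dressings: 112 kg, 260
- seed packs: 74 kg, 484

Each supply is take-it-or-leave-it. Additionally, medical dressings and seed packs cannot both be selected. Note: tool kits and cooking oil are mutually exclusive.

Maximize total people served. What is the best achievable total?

Taking mosquito nets + cooking oil: 81 kg used, 1120 in people served.
No other feasible combination exceeds 1120.

1120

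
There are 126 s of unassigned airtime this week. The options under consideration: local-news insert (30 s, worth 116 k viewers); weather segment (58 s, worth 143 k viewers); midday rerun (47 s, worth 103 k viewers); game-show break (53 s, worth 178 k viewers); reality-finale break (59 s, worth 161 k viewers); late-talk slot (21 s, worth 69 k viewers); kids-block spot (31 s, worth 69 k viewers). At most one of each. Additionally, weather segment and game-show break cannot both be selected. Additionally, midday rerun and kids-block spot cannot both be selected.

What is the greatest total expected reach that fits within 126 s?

By expected reach per s: local-news insert 3.87, game-show break 3.36, late-talk slot 3.29 lead.
Best packing: local-news insert + game-show break + late-talk slot — 104 s, 363 total.
Local-news insert + game-show break + kids-block spot matches that 363 at 114 s; no feasible combination exceeds it.

363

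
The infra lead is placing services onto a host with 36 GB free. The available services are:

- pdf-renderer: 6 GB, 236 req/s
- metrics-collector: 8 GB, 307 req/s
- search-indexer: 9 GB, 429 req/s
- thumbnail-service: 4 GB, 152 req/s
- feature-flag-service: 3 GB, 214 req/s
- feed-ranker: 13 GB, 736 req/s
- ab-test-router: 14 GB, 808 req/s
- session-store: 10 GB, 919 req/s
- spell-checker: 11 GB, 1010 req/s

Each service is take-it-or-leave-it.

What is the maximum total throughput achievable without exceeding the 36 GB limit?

Greedy by ratio would take search-indexer + feature-flag-service + session-store + spell-checker: 33 GB used, total 2572.
Dropping search-indexer and feature-flag-service frees 12 GB; slotting in ab-test-router (14 GB) lifts the total to 2737 at 35 GB.

2737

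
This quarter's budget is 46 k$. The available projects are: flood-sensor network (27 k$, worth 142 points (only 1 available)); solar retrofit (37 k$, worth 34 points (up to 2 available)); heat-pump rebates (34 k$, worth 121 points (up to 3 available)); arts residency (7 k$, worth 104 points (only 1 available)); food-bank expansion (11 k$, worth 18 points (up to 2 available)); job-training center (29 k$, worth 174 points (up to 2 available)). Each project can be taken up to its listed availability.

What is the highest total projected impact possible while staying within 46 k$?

278

Taking arts residency + job-training center: 36 k$ used, 278 in projected impact.
The spare 10 k$ is too small for any remaining project, and no exchange beats 278.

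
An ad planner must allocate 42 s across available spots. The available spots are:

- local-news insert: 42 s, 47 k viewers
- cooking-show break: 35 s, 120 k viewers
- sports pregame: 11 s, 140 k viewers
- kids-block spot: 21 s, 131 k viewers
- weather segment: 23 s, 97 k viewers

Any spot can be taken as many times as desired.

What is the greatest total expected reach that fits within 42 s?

Best packing: 3×sports pregame — 33 s, 420 total.

420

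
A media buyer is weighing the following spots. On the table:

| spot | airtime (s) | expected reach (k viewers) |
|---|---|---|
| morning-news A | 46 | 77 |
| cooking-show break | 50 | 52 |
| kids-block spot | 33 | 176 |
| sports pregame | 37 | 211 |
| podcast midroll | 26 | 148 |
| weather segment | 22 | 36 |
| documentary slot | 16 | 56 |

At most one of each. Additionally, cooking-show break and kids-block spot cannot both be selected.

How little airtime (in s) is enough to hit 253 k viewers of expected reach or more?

Look for the lowest-airtime combination reaching 253.
Taking sports pregame + documentary slot gives 267 (≥ 253) for 53 s.
No combination under 53 s hits 253.

53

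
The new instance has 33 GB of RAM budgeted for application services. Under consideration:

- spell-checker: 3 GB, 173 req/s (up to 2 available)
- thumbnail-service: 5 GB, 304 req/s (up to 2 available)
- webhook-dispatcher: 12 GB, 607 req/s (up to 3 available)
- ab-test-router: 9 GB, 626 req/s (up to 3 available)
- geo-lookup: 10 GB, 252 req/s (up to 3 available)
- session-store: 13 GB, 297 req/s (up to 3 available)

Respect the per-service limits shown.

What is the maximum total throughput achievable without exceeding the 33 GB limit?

2224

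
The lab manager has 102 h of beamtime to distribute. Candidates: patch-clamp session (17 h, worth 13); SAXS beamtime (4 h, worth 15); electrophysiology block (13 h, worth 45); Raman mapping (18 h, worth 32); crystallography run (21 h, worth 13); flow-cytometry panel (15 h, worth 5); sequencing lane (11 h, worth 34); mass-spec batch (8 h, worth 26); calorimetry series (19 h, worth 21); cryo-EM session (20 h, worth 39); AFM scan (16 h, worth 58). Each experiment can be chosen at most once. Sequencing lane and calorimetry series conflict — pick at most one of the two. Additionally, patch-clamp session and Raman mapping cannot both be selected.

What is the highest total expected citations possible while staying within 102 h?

249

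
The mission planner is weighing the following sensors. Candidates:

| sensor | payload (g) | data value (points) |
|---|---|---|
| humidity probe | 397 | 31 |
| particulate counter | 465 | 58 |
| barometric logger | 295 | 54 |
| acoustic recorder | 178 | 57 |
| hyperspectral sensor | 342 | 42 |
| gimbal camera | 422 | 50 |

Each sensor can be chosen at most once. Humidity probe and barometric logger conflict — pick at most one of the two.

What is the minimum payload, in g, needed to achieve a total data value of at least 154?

Look for the lowest-payload combination reaching 154.
Taking barometric logger + acoustic recorder + gimbal camera gives 161 (≥ 154) for 895 g.
Any bundle with less than 895 g falls short of 154.

895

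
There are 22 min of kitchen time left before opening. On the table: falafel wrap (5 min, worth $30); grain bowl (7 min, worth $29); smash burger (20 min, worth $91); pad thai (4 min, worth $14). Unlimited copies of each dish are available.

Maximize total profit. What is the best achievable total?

120

4×falafel wrap uses 20 of the 22 min and totals 120.
Nothing else within 22 min beats 120.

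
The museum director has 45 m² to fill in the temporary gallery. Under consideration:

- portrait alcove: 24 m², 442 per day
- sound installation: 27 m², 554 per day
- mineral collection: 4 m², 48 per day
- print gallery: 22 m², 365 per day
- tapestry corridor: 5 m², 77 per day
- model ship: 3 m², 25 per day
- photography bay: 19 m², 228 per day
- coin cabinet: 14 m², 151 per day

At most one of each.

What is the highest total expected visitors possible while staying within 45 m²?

A density-first pass picks sound installation + mineral collection + tapestry corridor + model ship — 704 at 39 m².
The 8 m² tied up in tapestry corridor and model ship is better spent on coin cabinet — total rises to 753 (45 m²).
The closest alternative, sound installation + model ship + coin cabinet, reaches only 730.

753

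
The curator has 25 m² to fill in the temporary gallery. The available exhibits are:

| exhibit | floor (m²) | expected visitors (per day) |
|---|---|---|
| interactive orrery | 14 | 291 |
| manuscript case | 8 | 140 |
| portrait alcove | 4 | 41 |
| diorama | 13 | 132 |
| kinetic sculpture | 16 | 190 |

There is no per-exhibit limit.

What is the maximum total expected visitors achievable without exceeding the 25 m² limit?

431

Ranking by ratio (expected visitors/m²): interactive orrery 20.79, manuscript case 17.50, kinetic sculpture 11.88, portrait alcove 10.25.
Taking interactive orrery + manuscript case: 22 m² used, 431 in expected visitors.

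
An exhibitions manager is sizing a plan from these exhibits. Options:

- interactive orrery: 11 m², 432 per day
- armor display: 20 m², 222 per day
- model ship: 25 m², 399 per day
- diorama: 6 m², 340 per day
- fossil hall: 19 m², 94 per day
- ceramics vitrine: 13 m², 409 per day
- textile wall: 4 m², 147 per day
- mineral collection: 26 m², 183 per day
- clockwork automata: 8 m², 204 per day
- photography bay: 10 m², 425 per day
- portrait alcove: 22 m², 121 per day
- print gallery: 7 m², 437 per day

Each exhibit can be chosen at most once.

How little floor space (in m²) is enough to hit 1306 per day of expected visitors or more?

Need the lightest bundle worth ≥ 1306.
diorama + textile wall + photography bay + print gallery reaches 1349 using 27 m².
No combination under 27 m² hits 1306.

27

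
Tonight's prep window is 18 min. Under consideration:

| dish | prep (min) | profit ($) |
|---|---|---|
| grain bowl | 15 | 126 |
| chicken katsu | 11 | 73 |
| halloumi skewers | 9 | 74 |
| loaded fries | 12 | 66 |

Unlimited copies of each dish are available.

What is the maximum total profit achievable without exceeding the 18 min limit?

By profit per min: grain bowl 8.40, halloumi skewers 8.22, chicken katsu 6.64, loaded fries 5.50 lead.
Greedy by ratio would take grain bowl: 15 min used, total 126.
The 15 min tied up in grain bowl is better spent on 2×halloumi skewers — total rises to 148 (18 min).
Nothing else within 18 min beats 148.

148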